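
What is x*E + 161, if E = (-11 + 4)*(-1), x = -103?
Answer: -560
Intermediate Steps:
E = 7 (E = -7*(-1) = 7)
x*E + 161 = -103*7 + 161 = -721 + 161 = -560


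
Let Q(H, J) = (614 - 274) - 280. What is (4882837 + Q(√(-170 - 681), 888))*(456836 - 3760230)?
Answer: -16130132652418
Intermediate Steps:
Q(H, J) = 60 (Q(H, J) = 340 - 280 = 60)
(4882837 + Q(√(-170 - 681), 888))*(456836 - 3760230) = (4882837 + 60)*(456836 - 3760230) = 4882897*(-3303394) = -16130132652418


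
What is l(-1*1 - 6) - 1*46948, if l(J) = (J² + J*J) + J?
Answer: -46857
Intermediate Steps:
l(J) = J + 2*J² (l(J) = (J² + J²) + J = 2*J² + J = J + 2*J²)
l(-1*1 - 6) - 1*46948 = (-1*1 - 6)*(1 + 2*(-1*1 - 6)) - 1*46948 = (-1 - 6)*(1 + 2*(-1 - 6)) - 46948 = -7*(1 + 2*(-7)) - 46948 = -7*(1 - 14) - 46948 = -7*(-13) - 46948 = 91 - 46948 = -46857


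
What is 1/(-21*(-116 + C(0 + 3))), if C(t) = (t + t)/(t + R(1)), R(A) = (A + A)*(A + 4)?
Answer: 13/31542 ≈ 0.00041215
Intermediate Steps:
R(A) = 2*A*(4 + A) (R(A) = (2*A)*(4 + A) = 2*A*(4 + A))
C(t) = 2*t/(10 + t) (C(t) = (t + t)/(t + 2*1*(4 + 1)) = (2*t)/(t + 2*1*5) = (2*t)/(t + 10) = (2*t)/(10 + t) = 2*t/(10 + t))
1/(-21*(-116 + C(0 + 3))) = 1/(-21*(-116 + 2*(0 + 3)/(10 + (0 + 3)))) = 1/(-21*(-116 + 2*3/(10 + 3))) = 1/(-21*(-116 + 2*3/13)) = 1/(-21*(-116 + 2*3*(1/13))) = 1/(-21*(-116 + 6/13)) = 1/(-21*(-1502/13)) = 1/(31542/13) = 13/31542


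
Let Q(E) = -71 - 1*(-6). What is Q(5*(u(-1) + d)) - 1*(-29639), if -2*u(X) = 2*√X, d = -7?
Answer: 29574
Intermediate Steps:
u(X) = -√X
Q(E) = -65 (Q(E) = -71 + 6 = -65)
Q(5*(u(-1) + d)) - 1*(-29639) = -65 - 1*(-29639) = -65 + 29639 = 29574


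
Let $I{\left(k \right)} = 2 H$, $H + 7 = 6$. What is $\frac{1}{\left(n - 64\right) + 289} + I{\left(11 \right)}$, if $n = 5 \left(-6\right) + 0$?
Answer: $- \frac{389}{195} \approx -1.9949$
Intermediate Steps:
$H = -1$ ($H = -7 + 6 = -1$)
$I{\left(k \right)} = -2$ ($I{\left(k \right)} = 2 \left(-1\right) = -2$)
$n = -30$ ($n = -30 + 0 = -30$)
$\frac{1}{\left(n - 64\right) + 289} + I{\left(11 \right)} = \frac{1}{\left(-30 - 64\right) + 289} - 2 = \frac{1}{-94 + 289} - 2 = \frac{1}{195} - 2 = - \frac{389}{195}$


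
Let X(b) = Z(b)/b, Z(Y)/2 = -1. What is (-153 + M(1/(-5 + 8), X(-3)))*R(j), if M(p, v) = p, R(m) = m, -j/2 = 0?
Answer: 0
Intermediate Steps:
j = 0 (j = -2*0 = 0)
Z(Y) = -2 (Z(Y) = 2*(-1) = -2)
X(b) = -2/b
(-153 + M(1/(-5 + 8), X(-3)))*R(j) = (-153 + 1/(-5 + 8))*0 = (-153 + 1/3)*0 = (-153 + ⅓)*0 = -458/3*0 = 0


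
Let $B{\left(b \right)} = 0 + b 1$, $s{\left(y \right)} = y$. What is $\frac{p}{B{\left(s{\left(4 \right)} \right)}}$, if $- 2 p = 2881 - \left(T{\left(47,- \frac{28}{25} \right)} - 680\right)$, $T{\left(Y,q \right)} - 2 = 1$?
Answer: $- \frac{1779}{4} \approx -444.75$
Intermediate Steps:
$T{\left(Y,q \right)} = 3$ ($T{\left(Y,q \right)} = 2 + 1 = 3$)
$B{\left(b \right)} = b$ ($B{\left(b \right)} = 0 + b = b$)
$p = -1779$ ($p = - \frac{2881 - \left(3 - 680\right)}{2} = - \frac{2881 - -677}{2} = - \frac{2881 + 677}{2} = \left(- \frac{1}{2}\right) 3558 = -1779$)
$\frac{p}{B{\left(s{\left(4 \right)} \right)}} = - \frac{1779}{4}$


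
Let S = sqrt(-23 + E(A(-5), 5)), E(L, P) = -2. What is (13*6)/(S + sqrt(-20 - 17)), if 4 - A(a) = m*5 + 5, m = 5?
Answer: 65*I/2 - 13*I*sqrt(37)/2 ≈ -7.038*I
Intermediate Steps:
A(a) = -26 (A(a) = 4 - (5*5 + 5) = 4 - (25 + 5) = 4 - 1*30 = 4 - 30 = -26)
S = 5*I (S = sqrt(-23 - 2) = sqrt(-25) = 5*I ≈ 5.0*I)
(13*6)/(S + sqrt(-20 - 17)) = (13*6)/(5*I + sqrt(-20 - 17)) = 78/(5*I + sqrt(-37)) = 78/(5*I + I*sqrt(37))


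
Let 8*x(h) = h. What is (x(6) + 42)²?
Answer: 29241/16 ≈ 1827.6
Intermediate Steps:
x(h) = h/8
(x(6) + 42)² = ((⅛)*6 + 42)² = (¾ + 42)² = (171/4)² = 29241/16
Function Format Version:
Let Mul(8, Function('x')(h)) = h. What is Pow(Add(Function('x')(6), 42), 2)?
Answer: Rational(29241, 16) ≈ 1827.6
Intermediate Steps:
Function('x')(h) = Mul(Rational(1, 8), h)
Pow(Add(Function('x')(6), 42), 2) = Pow(Add(Mul(Rational(1, 8), 6), 42), 2) = Pow(Add(Rational(3, 4), 42), 2) = Pow(Rational(171, 4), 2) = Rational(29241, 16)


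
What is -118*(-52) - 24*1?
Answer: 6112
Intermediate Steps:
-118*(-52) - 24*1 = 6136 - 24 = 6112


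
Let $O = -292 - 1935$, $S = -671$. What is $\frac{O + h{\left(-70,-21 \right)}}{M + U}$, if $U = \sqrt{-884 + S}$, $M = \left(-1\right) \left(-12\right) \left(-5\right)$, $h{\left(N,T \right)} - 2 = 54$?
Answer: $\frac{26052}{1031} + \frac{2171 i \sqrt{1555}}{5155} \approx 25.269 + 16.607 i$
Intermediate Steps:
$h{\left(N,T \right)} = 56$ ($h{\left(N,T \right)} = 2 + 54 = 56$)
$M = -60$ ($M = 12 \left(-5\right) = -60$)
$O = -2227$
$U = i \sqrt{1555}$ ($U = \sqrt{-884 - 671} = \sqrt{-1555} = i \sqrt{1555} \approx 39.433 i$)
$\frac{O + h{\left(-70,-21 \right)}}{M + U} = \frac{-2227 + 56}{-60 + i \sqrt{1555}} = - \frac{2171}{-60 + i \sqrt{1555}}$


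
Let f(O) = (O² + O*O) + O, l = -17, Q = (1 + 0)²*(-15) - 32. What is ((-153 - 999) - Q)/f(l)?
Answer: -65/33 ≈ -1.9697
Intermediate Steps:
Q = -47 (Q = 1²*(-15) - 32 = 1*(-15) - 32 = -15 - 32 = -47)
f(O) = O + 2*O² (f(O) = (O² + O²) + O = 2*O² + O = O + 2*O²)
((-153 - 999) - Q)/f(l) = ((-153 - 999) - 1*(-47))/((-17*(1 + 2*(-17)))) = (-1152 + 47)/((-17*(1 - 34))) = -1105/((-17*(-33))) = -1105/561 = -1105*1/561 = -65/33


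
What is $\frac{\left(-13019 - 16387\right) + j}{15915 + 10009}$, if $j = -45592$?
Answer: $- \frac{37499}{12962} \approx -2.893$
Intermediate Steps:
$\frac{\left(-13019 - 16387\right) + j}{15915 + 10009} = \frac{\left(-13019 - 16387\right) - 45592}{15915 + 10009} = \frac{-29406 - 45592}{25924} = \left(-74998\right) \frac{1}{25924} = - \frac{37499}{12962}$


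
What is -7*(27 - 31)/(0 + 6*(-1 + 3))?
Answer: 7/3 ≈ 2.3333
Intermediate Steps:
-7*(27 - 31)/(0 + 6*(-1 + 3)) = -(-28)/(0 + 6*2) = -(-28)/(0 + 12) = -(-28)/12 = -7*(-⅓) = 7/3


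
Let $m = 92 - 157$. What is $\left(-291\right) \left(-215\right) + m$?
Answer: $62500$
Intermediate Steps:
$m = -65$
$\left(-291\right) \left(-215\right) + m = \left(-291\right) \left(-215\right) - 65 = 62565 - 65 = 62500$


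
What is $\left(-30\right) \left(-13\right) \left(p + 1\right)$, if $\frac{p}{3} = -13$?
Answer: $-14820$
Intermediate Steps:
$p = -39$ ($p = 3 \left(-13\right) = -39$)
$\left(-30\right) \left(-13\right) \left(p + 1\right) = \left(-30\right) \left(-13\right) \left(-39 + 1\right) = 390 \left(-38\right) = -14820$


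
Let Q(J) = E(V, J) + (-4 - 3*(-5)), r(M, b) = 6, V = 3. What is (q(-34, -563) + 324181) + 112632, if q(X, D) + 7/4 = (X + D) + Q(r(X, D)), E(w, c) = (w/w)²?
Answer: 1744905/4 ≈ 4.3623e+5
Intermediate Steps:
E(w, c) = 1 (E(w, c) = 1² = 1)
Q(J) = 12 (Q(J) = 1 + (-4 - 3*(-5)) = 1 + (-4 + 15) = 1 + 11 = 12)
q(X, D) = 41/4 + D + X (q(X, D) = -7/4 + ((X + D) + 12) = -7/4 + ((D + X) + 12) = -7/4 + (12 + D + X) = 41/4 + D + X)
(q(-34, -563) + 324181) + 112632 = ((41/4 - 563 - 34) + 324181) + 112632 = (-2347/4 + 324181) + 112632 = 1294377/4 + 112632 = 1744905/4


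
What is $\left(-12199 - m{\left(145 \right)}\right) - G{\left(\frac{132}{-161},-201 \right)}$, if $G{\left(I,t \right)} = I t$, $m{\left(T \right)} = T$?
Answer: $- \frac{2013916}{161} \approx -12509.0$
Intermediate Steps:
$\left(-12199 - m{\left(145 \right)}\right) - G{\left(\frac{132}{-161},-201 \right)} = \left(-12199 - 145\right) - \frac{132}{-161} \left(-201\right) = \left(-12199 - 145\right) - 132 \left(- \frac{1}{161}\right) \left(-201\right) = -12344 - \left(- \frac{132}{161}\right) \left(-201\right) = -12344 - \frac{26532}{161} = - \frac{2013916}{161}$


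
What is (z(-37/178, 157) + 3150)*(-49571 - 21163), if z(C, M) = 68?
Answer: -227622012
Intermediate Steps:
(z(-37/178, 157) + 3150)*(-49571 - 21163) = (68 + 3150)*(-49571 - 21163) = 3218*(-70734) = -227622012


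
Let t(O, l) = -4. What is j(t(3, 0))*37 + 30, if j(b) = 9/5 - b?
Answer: 1223/5 ≈ 244.60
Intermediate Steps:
j(b) = 9/5 - b (j(b) = 9*(⅕) - b = 9/5 - b)
j(t(3, 0))*37 + 30 = (9/5 - 1*(-4))*37 + 30 = (9/5 + 4)*37 + 30 = (29/5)*37 + 30 = 1073/5 + 30 = 1223/5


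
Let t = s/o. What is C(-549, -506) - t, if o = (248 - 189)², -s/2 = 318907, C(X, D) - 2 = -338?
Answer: -531802/3481 ≈ -152.77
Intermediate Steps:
C(X, D) = -336 (C(X, D) = 2 - 338 = -336)
s = -637814 (s = -2*318907 = -637814)
o = 3481 (o = 59² = 3481)
t = -637814/3481 ≈ -183.23
C(-549, -506) - t = -336 - 1*(-637814/3481) = -336 + 637814/3481 = -531802/3481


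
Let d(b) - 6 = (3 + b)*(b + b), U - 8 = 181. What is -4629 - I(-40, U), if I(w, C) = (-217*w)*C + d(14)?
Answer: -1645631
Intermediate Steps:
U = 189 (U = 8 + 181 = 189)
d(b) = 6 + 2*b*(3 + b) (d(b) = 6 + (3 + b)*(b + b) = 6 + (3 + b)*(2*b) = 6 + 2*b*(3 + b))
I(w, C) = 482 - 217*C*w (I(w, C) = (-217*w)*C + (6 + 2*14**2 + 6*14) = -217*C*w + (6 + 2*196 + 84) = -217*C*w + (6 + 392 + 84) = -217*C*w + 482 = 482 - 217*C*w)
-4629 - I(-40, U) = -4629 - (482 - 217*189*(-40)) = -4629 - (482 + 1640520) = -4629 - 1*1641002 = -4629 - 1641002 = -1645631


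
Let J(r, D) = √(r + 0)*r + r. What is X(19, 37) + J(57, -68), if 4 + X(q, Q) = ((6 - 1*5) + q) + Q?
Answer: 110 + 57*√57 ≈ 540.34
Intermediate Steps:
J(r, D) = r + r^(3/2) (J(r, D) = √r*r + r = r^(3/2) + r = r + r^(3/2))
X(q, Q) = -3 + Q + q (X(q, Q) = -4 + (((6 - 1*5) + q) + Q) = -4 + (((6 - 5) + q) + Q) = -4 + ((1 + q) + Q) = -4 + (1 + Q + q) = -3 + Q + q)
X(19, 37) + J(57, -68) = (-3 + 37 + 19) + (57 + 57^(3/2)) = 53 + (57 + 57*√57) = 110 + 57*√57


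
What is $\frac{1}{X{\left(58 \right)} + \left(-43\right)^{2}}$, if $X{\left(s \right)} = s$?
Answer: $\frac{1}{1907} \approx 0.00052438$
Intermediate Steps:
$\frac{1}{X{\left(58 \right)} + \left(-43\right)^{2}} = \frac{1}{58 + \left(-43\right)^{2}} = \frac{1}{58 + 1849} = \frac{1}{1907}$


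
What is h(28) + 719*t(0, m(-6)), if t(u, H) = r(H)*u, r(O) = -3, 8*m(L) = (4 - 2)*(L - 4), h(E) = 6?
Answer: 6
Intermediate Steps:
m(L) = -1 + L/4 (m(L) = ((4 - 2)*(L - 4))/8 = (2*(-4 + L))/8 = (-8 + 2*L)/8 = -1 + L/4)
t(u, H) = -3*u
h(28) + 719*t(0, m(-6)) = 6 + 719*(-3*0) = 6 + 719*0 = 6 + 0 = 6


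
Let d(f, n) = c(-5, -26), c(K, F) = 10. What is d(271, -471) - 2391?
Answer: -2381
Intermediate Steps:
d(f, n) = 10
d(271, -471) - 2391 = 10 - 2391 = -2381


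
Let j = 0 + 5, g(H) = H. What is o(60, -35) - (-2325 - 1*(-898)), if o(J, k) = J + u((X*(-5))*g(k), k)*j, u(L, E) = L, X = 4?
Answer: 4987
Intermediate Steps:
j = 5
o(J, k) = J - 100*k (o(J, k) = J + ((4*(-5))*k)*5 = J - 20*k*5 = J - 100*k)
o(60, -35) - (-2325 - 1*(-898)) = (60 - 100*(-35)) - (-2325 - 1*(-898)) = (60 + 3500) - (-2325 + 898) = 3560 - 1*(-1427) = 3560 + 1427 = 4987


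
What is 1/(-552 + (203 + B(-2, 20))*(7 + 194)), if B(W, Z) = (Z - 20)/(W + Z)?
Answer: 1/40251 ≈ 2.4844e-5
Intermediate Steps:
B(W, Z) = (-20 + Z)/(W + Z)
1/(-552 + (203 + B(-2, 20))*(7 + 194)) = 1/(-552 + (203 + (-20 + 20)/(-2 + 20))*(7 + 194)) = 1/(-552 + (203 + 0/18)*201) = 1/(-552 + (203 + (1/18)*0)*201) = 1/(-552 + (203 + 0)*201) = 1/(-552 + 203*201) = 1/(-552 + 40803) = 1/40251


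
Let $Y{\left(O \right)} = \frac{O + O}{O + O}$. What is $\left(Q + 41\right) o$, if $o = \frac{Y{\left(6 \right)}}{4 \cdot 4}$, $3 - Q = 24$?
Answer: $\frac{5}{4} \approx 1.25$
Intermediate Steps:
$Q = -21$ ($Q = 3 - 24 = -21$)
$Y{\left(O \right)} = 1$ ($Y{\left(O \right)} = \frac{2 O}{2 O} = 2 O \frac{1}{2 O} = 1$)
$o = \frac{1}{16}$ ($o = 1 \frac{1}{4 \cdot 4} = 1 \cdot \frac{1}{16} = \frac{1}{16} \approx 0.0625$)
$\left(Q + 41\right) o = \left(-21 + 41\right) \frac{1}{16} = 20 \cdot \frac{1}{16} = \frac{5}{4}$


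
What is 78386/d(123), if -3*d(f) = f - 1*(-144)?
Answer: -78386/89 ≈ -880.74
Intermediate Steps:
d(f) = -48 - f/3 (d(f) = -(f - 1*(-144))/3 = -(f + 144)/3 = -(144 + f)/3 = -48 - f/3)
78386/d(123) = 78386/(-48 - ⅓*123) = 78386/(-48 - 41) = 78386/(-89) = 78386*(-1/89) = -78386/89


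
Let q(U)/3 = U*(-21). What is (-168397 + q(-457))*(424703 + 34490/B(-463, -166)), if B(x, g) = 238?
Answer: -7058046860612/119 ≈ -5.9311e+10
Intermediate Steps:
q(U) = -63*U (q(U) = 3*(U*(-21)) = 3*(-21*U) = -63*U)
(-168397 + q(-457))*(424703 + 34490/B(-463, -166)) = (-168397 - 63*(-457))*(424703 + 34490/238) = (-168397 + 28791)*(424703 + 34490*(1/238)) = -139606*(424703 + 17245/119) = -139606*50556902/119 = -7058046860612/119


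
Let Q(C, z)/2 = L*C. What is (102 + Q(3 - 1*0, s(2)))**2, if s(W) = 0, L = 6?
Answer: 19044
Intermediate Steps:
Q(C, z) = 12*C (Q(C, z) = 2*(6*C) = 12*C)
(102 + Q(3 - 1*0, s(2)))**2 = (102 + 12*(3 - 1*0))**2 = (102 + 12*(3 + 0))**2 = (102 + 12*3)**2 = (102 + 36)**2 = 138**2 = 19044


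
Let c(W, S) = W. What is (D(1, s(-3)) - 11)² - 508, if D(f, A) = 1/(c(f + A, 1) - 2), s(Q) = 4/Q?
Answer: -18492/49 ≈ -377.39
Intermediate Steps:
D(f, A) = 1/(-2 + A + f) (D(f, A) = 1/((f + A) - 2) = 1/((A + f) - 2) = 1/(-2 + A + f))
(D(1, s(-3)) - 11)² - 508 = (1/(-2 + 4/(-3) + 1) - 11)² - 508 = (1/(-2 + 4*(-⅓) + 1) - 11)² - 508 = (1/(-2 - 4/3 + 1) - 11)² - 508 = (1/(-7/3) - 11)² - 508 = (-3/7 - 11)² - 508 = (-80/7)² - 508 = 6400/49 - 508 = -18492/49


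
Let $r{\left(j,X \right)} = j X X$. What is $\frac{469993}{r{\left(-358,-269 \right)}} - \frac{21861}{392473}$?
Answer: $- \frac{750773970607}{10167106473574} \approx -0.073843$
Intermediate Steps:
$r{\left(j,X \right)} = j X^{2}$ ($r{\left(j,X \right)} = X j X = j X^{2}$)
$\frac{469993}{r{\left(-358,-269 \right)}} - \frac{21861}{392473} = \frac{469993}{\left(-358\right) \left(-269\right)^{2}} - \frac{21861}{392473} = \frac{469993}{\left(-358\right) 72361} - \frac{21861}{392473} = \frac{469993}{-25905238} - \frac{21861}{392473} = 469993 \left(- \frac{1}{25905238}\right) - \frac{21861}{392473} = - \frac{469993}{25905238} - \frac{21861}{392473} = - \frac{750773970607}{10167106473574}$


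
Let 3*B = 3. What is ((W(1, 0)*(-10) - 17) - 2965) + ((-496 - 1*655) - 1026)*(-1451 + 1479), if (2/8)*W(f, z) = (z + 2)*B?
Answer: -64018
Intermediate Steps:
B = 1 (B = (1/3)*3 = 1)
W(f, z) = 8 + 4*z (W(f, z) = 4*((z + 2)*1) = 4*((2 + z)*1) = 4*(2 + z) = 8 + 4*z)
((W(1, 0)*(-10) - 17) - 2965) + ((-496 - 1*655) - 1026)*(-1451 + 1479) = (((8 + 4*0)*(-10) - 17) - 2965) + ((-496 - 1*655) - 1026)*(-1451 + 1479) = (((8 + 0)*(-10) - 17) - 2965) + ((-496 - 655) - 1026)*28 = ((8*(-10) - 17) - 2965) + (-1151 - 1026)*28 = ((-80 - 17) - 2965) - 2177*28 = (-97 - 2965) - 60956 = -3062 - 60956 = -64018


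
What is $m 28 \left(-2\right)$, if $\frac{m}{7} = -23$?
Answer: $9016$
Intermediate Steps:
$m = -161$ ($m = 7 \left(-23\right) = -161$)
$m 28 \left(-2\right) = \left(-161\right) 28 \left(-2\right) = \left(-4508\right) \left(-2\right) = 9016$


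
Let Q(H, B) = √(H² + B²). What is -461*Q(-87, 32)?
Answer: -461*√8593 ≈ -42734.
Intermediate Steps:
Q(H, B) = √(B² + H²)
-461*Q(-87, 32) = -461*√(32² + (-87)²) = -461*√(1024 + 7569) = -461*√8593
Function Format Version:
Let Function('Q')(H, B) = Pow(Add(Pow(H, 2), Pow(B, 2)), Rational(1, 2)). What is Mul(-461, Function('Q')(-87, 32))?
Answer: Mul(-461, Pow(8593, Rational(1, 2))) ≈ -42734.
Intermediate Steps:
Function('Q')(H, B) = Pow(Add(Pow(B, 2), Pow(H, 2)), Rational(1, 2))
Mul(-461, Function('Q')(-87, 32)) = Mul(-461, Pow(Add(Pow(32, 2), Pow(-87, 2)), Rational(1, 2))) = Mul(-461, Pow(Add(1024, 7569), Rational(1, 2))) = Mul(-461, Pow(8593, Rational(1, 2)))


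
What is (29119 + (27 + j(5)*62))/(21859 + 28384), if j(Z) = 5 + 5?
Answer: 29766/50243 ≈ 0.59244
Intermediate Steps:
j(Z) = 10
(29119 + (27 + j(5)*62))/(21859 + 28384) = (29119 + (27 + 10*62))/(21859 + 28384) = (29119 + (27 + 620))/50243 = (29119 + 647)*(1/50243) = 29766*(1/50243) = 29766/50243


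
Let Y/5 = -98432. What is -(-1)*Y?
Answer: -492160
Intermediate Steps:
Y = -492160 (Y = 5*(-98432) = -492160)
-(-1)*Y = -(-1)*(-492160) = -1*492160 = -492160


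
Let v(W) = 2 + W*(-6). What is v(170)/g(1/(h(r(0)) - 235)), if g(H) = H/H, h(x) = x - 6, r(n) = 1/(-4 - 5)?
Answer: -1018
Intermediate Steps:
r(n) = -1/9 (r(n) = 1/(-9) = -1/9)
h(x) = -6 + x
g(H) = 1
v(W) = 2 - 6*W
v(170)/g(1/(h(r(0)) - 235)) = (2 - 6*170)/1 = (2 - 1020)*1 = -1018*1 = -1018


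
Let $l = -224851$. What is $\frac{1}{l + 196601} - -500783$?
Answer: $\frac{14147119749}{28250} \approx 5.0078 \cdot 10^{5}$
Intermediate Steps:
$\frac{1}{l + 196601} - -500783 = \frac{1}{-224851 + 196601} - -500783 = \frac{1}{-28250} + 500783 = - \frac{1}{28250} + 500783 = \frac{14147119749}{28250}$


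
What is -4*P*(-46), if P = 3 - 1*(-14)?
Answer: 3128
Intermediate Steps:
P = 17 (P = 3 + 14 = 17)
-4*P*(-46) = -4*17*(-46) = -68*(-46) = 3128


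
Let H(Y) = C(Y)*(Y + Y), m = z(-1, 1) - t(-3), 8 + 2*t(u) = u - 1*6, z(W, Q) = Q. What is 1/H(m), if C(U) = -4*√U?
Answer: -√38/1444 ≈ -0.0042690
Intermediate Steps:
t(u) = -7 + u/2 (t(u) = -4 + (u - 1*6)/2 = -4 + (u - 6)/2 = -4 + (-6 + u)/2 = -4 + (-3 + u/2) = -7 + u/2)
m = 19/2 (m = 1 - (-7 + (½)*(-3)) = 1 - (-7 - 3/2) = 1 - 1*(-17/2) = 1 + 17/2 = 19/2 ≈ 9.5000)
H(Y) = -8*Y^(3/2) (H(Y) = (-4*√Y)*(Y + Y) = (-4*√Y)*(2*Y) = -8*Y^(3/2))
1/H(m) = 1/(-38*√38) = -√38/1444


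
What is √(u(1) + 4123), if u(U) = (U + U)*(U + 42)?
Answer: √4209 ≈ 64.877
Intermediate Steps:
u(U) = 2*U*(42 + U) (u(U) = (2*U)*(42 + U) = 2*U*(42 + U))
√(u(1) + 4123) = √(2*1*(42 + 1) + 4123) = √(2*1*43 + 4123) = √(86 + 4123) = √4209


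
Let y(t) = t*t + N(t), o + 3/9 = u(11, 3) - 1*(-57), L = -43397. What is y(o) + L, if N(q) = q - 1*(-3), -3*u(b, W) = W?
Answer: -362156/9 ≈ -40240.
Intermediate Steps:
u(b, W) = -W/3
N(q) = 3 + q (N(q) = q + 3 = 3 + q)
o = 167/3 (o = -1/3 + (-1/3*3 - 1*(-57)) = -1/3 + (-1 + 57) = -1/3 + 56 = 167/3 ≈ 55.667)
y(t) = 3 + t + t**2 (y(t) = t*t + (3 + t) = t**2 + (3 + t) = 3 + t + t**2)
y(o) + L = (3 + 167/3 + (167/3)**2) - 43397 = (3 + 167/3 + 27889/9) - 43397 = 28417/9 - 43397 = -362156/9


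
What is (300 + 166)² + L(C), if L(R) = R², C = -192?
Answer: 254020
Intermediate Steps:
(300 + 166)² + L(C) = (300 + 166)² + (-192)² = 466² + 36864 = 217156 + 36864 = 254020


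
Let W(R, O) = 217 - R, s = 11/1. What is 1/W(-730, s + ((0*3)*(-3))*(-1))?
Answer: 1/947 ≈ 0.0010560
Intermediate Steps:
s = 11 (s = 11*1 = 11)
1/W(-730, s + ((0*3)*(-3))*(-1)) = 1/(217 - 1*(-730)) = 1/(217 + 730) = 1/947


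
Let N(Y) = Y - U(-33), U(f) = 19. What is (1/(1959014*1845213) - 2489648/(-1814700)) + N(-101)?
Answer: -21615925516234845749/182215947556592650 ≈ -118.63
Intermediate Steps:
N(Y) = -19 + Y (N(Y) = Y - 1*19 = Y - 19 = -19 + Y)
(1/(1959014*1845213) - 2489648/(-1814700)) + N(-101) = (1/(1959014*1845213) - 2489648/(-1814700)) + (-19 - 101) = ((1/1959014)*(1/1845213) - 2489648*(-1/1814700)) - 120 = (1/3614798099982 + 622412/453675) - 120 = 249988190556272251/182215947556592650 - 120 = -21615925516234845749/182215947556592650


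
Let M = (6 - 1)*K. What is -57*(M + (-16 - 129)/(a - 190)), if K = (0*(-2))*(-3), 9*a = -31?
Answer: -74385/1741 ≈ -42.725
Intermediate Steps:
a = -31/9 (a = (⅑)*(-31) = -31/9 ≈ -3.4444)
K = 0 (K = 0*(-3) = 0)
M = 0 (M = (6 - 1)*0 = 5*0 = 0)
-57*(M + (-16 - 129)/(a - 190)) = -57*(0 + (-16 - 129)/(-31/9 - 190)) = -57*(0 - 145/(-1741/9)) = -57*(0 - 145*(-9/1741)) = -57*(0 + 1305/1741) = -57*1305/1741 = -74385/1741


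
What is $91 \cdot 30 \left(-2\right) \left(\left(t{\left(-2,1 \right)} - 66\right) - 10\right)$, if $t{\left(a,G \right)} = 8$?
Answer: $371280$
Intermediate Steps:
$91 \cdot 30 \left(-2\right) \left(\left(t{\left(-2,1 \right)} - 66\right) - 10\right) = 91 \cdot 30 \left(-2\right) \left(\left(8 - 66\right) - 10\right) = 91 \left(-60\right) \left(-58 - 10\right) = \left(-5460\right) \left(-68\right) = 371280$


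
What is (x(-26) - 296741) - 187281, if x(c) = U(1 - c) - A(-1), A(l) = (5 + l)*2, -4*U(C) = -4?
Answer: -484029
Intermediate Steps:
U(C) = 1 (U(C) = -1/4*(-4) = 1)
A(l) = 10 + 2*l
x(c) = -7 (x(c) = 1 - (10 + 2*(-1)) = 1 - (10 - 2) = 1 - 1*8 = 1 - 8 = -7)
(x(-26) - 296741) - 187281 = (-7 - 296741) - 187281 = -296748 - 187281 = -484029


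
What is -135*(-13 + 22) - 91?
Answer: -1306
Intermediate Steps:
-135*(-13 + 22) - 91 = -135*9 - 91 = -1215 - 91 = -1306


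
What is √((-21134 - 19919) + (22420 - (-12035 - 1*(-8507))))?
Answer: I*√15105 ≈ 122.9*I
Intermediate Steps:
√((-21134 - 19919) + (22420 - (-12035 - 1*(-8507)))) = √(-41053 + (22420 - (-12035 + 8507))) = √(-41053 + (22420 - 1*(-3528))) = √(-41053 + (22420 + 3528)) = √(-41053 + 25948) = √(-15105) = I*√15105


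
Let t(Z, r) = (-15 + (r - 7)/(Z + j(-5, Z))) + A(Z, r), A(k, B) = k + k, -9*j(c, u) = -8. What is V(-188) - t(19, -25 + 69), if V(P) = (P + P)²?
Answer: 25301854/179 ≈ 1.4135e+5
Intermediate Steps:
j(c, u) = 8/9 (j(c, u) = -⅑*(-8) = 8/9)
A(k, B) = 2*k
V(P) = 4*P² (V(P) = (2*P)² = 4*P²)
t(Z, r) = -15 + 2*Z + (-7 + r)/(8/9 + Z) (t(Z, r) = (-15 + (r - 7)/(Z + 8/9)) + 2*Z = (-15 + (-7 + r)/(8/9 + Z)) + 2*Z = -15 + 2*Z + (-7 + r)/(8/9 + Z))
V(-188) - t(19, -25 + 69) = 4*(-188)² - (-183 - 119*19 + 9*(-25 + 69) + 18*19²)/(8 + 9*19) = 4*35344 - (-183 - 2261 + 9*44 + 18*361)/(8 + 171) = 141376 - (-183 - 2261 + 396 + 6498)/179 = 141376 - 4450/179 = 25301854/179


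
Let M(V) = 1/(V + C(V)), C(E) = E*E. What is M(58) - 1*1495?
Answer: -5115889/3422 ≈ -1495.0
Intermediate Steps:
C(E) = E**2
M(V) = 1/(V + V**2)
M(58) - 1*1495 = 1/(58*(1 + 58)) - 1*1495 = (1/58)/59 - 1495 = (1/58)*(1/59) - 1495 = 1/3422 - 1495 = -5115889/3422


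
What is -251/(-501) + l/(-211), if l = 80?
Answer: 12881/105711 ≈ 0.12185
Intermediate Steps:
-251/(-501) + l/(-211) = -251/(-501) + 80/(-211) = -251*(-1/501) + 80*(-1/211) = 251/501 - 80/211 = 12881/105711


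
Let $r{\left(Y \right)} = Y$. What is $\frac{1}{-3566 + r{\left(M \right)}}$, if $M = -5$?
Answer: $- \frac{1}{3571} \approx -0.00028003$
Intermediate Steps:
$\frac{1}{-3566 + r{\left(M \right)}} = \frac{1}{-3566 - 5} = \frac{1}{-3571} = - \frac{1}{3571}$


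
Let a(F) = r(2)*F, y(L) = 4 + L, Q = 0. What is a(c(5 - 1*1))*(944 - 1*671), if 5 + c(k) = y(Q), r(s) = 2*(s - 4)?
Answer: 1092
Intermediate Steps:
r(s) = -8 + 2*s (r(s) = 2*(-4 + s) = -8 + 2*s)
c(k) = -1 (c(k) = -5 + (4 + 0) = -5 + 4 = -1)
a(F) = -4*F (a(F) = (-8 + 2*2)*F = (-8 + 4)*F = -4*F)
a(c(5 - 1*1))*(944 - 1*671) = (-4*(-1))*(944 - 1*671) = 4*(944 - 671) = 4*273 = 1092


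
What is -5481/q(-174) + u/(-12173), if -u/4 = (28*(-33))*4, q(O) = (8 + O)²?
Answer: -67729731/47919884 ≈ -1.4134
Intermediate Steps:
u = 14784 (u = -4*28*(-33)*4 = -(-3696)*4 = -4*(-3696) = 14784)
-5481/q(-174) + u/(-12173) = -5481/(8 - 174)² + 14784/(-12173) = -5481/((-166)²) + 14784*(-1/12173) = -5481/27556 - 2112/1739 = -67729731/47919884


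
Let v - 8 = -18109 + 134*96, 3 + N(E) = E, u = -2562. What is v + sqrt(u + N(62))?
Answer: -5237 + I*sqrt(2503) ≈ -5237.0 + 50.03*I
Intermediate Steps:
N(E) = -3 + E
v = -5237 (v = 8 + (-18109 + 134*96) = 8 + (-18109 + 12864) = 8 - 5245 = -5237)
v + sqrt(u + N(62)) = -5237 + sqrt(-2562 + (-3 + 62)) = -5237 + sqrt(-2562 + 59) = -5237 + sqrt(-2503) = -5237 + I*sqrt(2503)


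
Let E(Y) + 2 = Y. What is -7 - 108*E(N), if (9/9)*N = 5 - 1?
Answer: -223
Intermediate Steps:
N = 4 (N = 5 - 1 = 4)
E(Y) = -2 + Y
-7 - 108*E(N) = -7 - 108*(-2 + 4) = -7 - 108*2 = -7 - 216 = -223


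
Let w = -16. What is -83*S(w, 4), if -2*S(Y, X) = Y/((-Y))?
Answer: -83/2 ≈ -41.500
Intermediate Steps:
S(Y, X) = ½ (S(Y, X) = -Y/(2*((-Y))) = -Y*(-1/Y)/2 = -½*(-1) = ½)
-83*S(w, 4) = -83*½ = -83/2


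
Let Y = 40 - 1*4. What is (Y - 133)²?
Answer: 9409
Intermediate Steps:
Y = 36 (Y = 40 - 4 = 36)
(Y - 133)² = (36 - 133)² = (-97)² = 9409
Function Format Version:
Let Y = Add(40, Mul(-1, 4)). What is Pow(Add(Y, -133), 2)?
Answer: 9409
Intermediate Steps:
Y = 36 (Y = Add(40, -4) = 36)
Pow(Add(Y, -133), 2) = Pow(Add(36, -133), 2) = Pow(-97, 2) = 9409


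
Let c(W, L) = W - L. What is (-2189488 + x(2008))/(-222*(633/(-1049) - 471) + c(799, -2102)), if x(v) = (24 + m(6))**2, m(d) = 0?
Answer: -2296168688/112869213 ≈ -20.344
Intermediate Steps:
x(v) = 576 (x(v) = (24 + 0)**2 = 24**2 = 576)
(-2189488 + x(2008))/(-222*(633/(-1049) - 471) + c(799, -2102)) = (-2189488 + 576)/(-222*(633/(-1049) - 471) + (799 - 1*(-2102))) = -2188912/(-222*(633*(-1/1049) - 471) + (799 + 2102)) = -2188912/(-222*(-633/1049 - 471) + 2901) = -2188912/(-222*(-494712/1049) + 2901) = -2188912/(109826064/1049 + 2901) = -2188912/112869213/1049 = -2188912*1049/112869213 = -2296168688/112869213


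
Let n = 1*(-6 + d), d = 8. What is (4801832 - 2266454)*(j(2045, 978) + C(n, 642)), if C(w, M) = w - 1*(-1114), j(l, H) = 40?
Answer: 2930896968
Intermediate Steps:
n = 2 (n = 1*(-6 + 8) = 1*2 = 2)
C(w, M) = 1114 + w (C(w, M) = w + 1114 = 1114 + w)
(4801832 - 2266454)*(j(2045, 978) + C(n, 642)) = (4801832 - 2266454)*(40 + (1114 + 2)) = 2535378*(40 + 1116) = 2535378*1156 = 2930896968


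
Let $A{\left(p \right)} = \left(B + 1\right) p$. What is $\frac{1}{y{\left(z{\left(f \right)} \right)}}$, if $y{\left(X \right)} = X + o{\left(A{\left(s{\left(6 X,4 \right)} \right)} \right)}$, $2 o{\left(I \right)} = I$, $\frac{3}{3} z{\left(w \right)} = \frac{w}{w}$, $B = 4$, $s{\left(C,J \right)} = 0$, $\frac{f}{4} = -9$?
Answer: $1$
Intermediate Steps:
$f = -36$ ($f = 4 \left(-9\right) = -36$)
$z{\left(w \right)} = 1$ ($z{\left(w \right)} = \frac{w}{w} = 1$)
$A{\left(p \right)} = 5 p$ ($A{\left(p \right)} = \left(4 + 1\right) p = 5 p$)
$o{\left(I \right)} = \frac{I}{2}$
$y{\left(X \right)} = X$ ($y{\left(X \right)} = X + \frac{5 \cdot 0}{2} = X + \frac{1}{2} \cdot 0 = X + 0 = X$)
$\frac{1}{y{\left(z{\left(f \right)} \right)}} = 1^{-1} = 1$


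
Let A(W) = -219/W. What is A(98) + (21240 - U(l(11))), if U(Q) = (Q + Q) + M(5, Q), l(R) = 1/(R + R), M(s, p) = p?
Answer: 11447082/539 ≈ 21238.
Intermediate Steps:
l(R) = 1/(2*R)
U(Q) = 3*Q (U(Q) = (Q + Q) + Q = 2*Q + Q = 3*Q)
A(98) + (21240 - U(l(11))) = -219/98 + (21240 - 3*(½)/11) = -219*1/98 + (21240 - 3*(½)*(1/11)) = -219/98 + (21240 - 3/22) = -219/98 + 467277/22 = 11447082/539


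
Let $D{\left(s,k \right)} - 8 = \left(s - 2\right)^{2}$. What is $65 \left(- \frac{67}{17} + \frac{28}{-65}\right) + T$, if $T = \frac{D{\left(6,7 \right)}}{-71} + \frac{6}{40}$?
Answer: $- \frac{6864559}{24140} \approx -284.36$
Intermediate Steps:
$D{\left(s,k \right)} = 8 + \left(-2 + s\right)^{2}$ ($D{\left(s,k \right)} = 8 + \left(s - 2\right)^{2} = 8 + \left(-2 + s\right)^{2}$)
$T = - \frac{267}{1420}$ ($T = \frac{8 + \left(-2 + 6\right)^{2}}{-71} + \frac{6}{40} = \left(8 + 4^{2}\right) \left(- \frac{1}{71}\right) + 6 \cdot \frac{1}{40} = \left(8 + 16\right) \left(- \frac{1}{71}\right) + \frac{3}{20} = 24 \left(- \frac{1}{71}\right) + \frac{3}{20} = - \frac{24}{71} + \frac{3}{20} = - \frac{267}{1420} \approx -0.18803$)
$65 \left(- \frac{67}{17} + \frac{28}{-65}\right) + T = 65 \left(- \frac{67}{17} + \frac{28}{-65}\right) - \frac{267}{1420} = 65 \left(\left(-67\right) \frac{1}{17} + 28 \left(- \frac{1}{65}\right)\right) - \frac{267}{1420} = 65 \left(- \frac{67}{17} - \frac{28}{65}\right) - \frac{267}{1420} = 65 \left(- \frac{4831}{1105}\right) - \frac{267}{1420} = - \frac{4831}{17} - \frac{267}{1420} = - \frac{6864559}{24140}$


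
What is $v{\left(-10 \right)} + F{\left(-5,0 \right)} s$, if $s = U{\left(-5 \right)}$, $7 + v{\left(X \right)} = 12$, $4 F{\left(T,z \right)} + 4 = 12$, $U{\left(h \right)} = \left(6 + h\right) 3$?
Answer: $11$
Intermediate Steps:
$U{\left(h \right)} = 18 + 3 h$
$F{\left(T,z \right)} = 2$ ($F{\left(T,z \right)} = -1 + \frac{1}{4} \cdot 12 = -1 + 3 = 2$)
$v{\left(X \right)} = 5$ ($v{\left(X \right)} = -7 + 12 = 5$)
$s = 3$ ($s = 18 + 3 \left(-5\right) = 18 - 15 = 3$)
$v{\left(-10 \right)} + F{\left(-5,0 \right)} s = 5 + 2 \cdot 3 = 5 + 6 = 11$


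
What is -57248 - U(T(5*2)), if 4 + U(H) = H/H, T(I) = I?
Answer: -57245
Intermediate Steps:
U(H) = -3 (U(H) = -4 + H/H = -4 + 1 = -3)
-57248 - U(T(5*2)) = -57248 - 1*(-3) = -57248 + 3 = -57245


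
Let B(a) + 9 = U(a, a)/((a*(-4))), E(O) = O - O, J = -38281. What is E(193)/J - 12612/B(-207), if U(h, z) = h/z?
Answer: 10442736/7451 ≈ 1401.5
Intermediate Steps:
E(O) = 0
B(a) = -9 - 1/(4*a) (B(a) = -9 + (a/a)/((a*(-4))) = -9 + 1/(-4*a) = -9 + 1*(-1/(4*a)) = -9 - 1/(4*a))
E(193)/J - 12612/B(-207) = 0/(-38281) - 12612/(-9 - ¼/(-207)) = 0*(-1/38281) - 12612/(-9 - ¼*(-1/207)) = 0 - 12612/(-9 + 1/828) = 0 - 12612/(-7451/828) = 0 - 12612*(-828/7451) = 0 + 10442736/7451 = 10442736/7451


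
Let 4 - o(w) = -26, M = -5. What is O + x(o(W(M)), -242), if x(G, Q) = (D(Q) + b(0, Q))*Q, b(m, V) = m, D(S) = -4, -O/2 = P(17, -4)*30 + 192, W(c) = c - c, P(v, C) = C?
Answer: 824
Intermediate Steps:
W(c) = 0
O = -144 (O = -2*(-4*30 + 192) = -2*(-120 + 192) = -2*72 = -144)
o(w) = 30 (o(w) = 4 - 1*(-26) = 4 + 26 = 30)
x(G, Q) = -4*Q (x(G, Q) = (-4 + 0)*Q = -4*Q)
O + x(o(W(M)), -242) = -144 - 4*(-242) = -144 + 968 = 824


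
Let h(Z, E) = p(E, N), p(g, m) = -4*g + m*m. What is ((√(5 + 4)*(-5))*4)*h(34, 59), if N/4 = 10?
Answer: -81840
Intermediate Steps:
N = 40 (N = 4*10 = 40)
p(g, m) = m² - 4*g (p(g, m) = -4*g + m² = m² - 4*g)
h(Z, E) = 1600 - 4*E (h(Z, E) = 40² - 4*E = 1600 - 4*E)
((√(5 + 4)*(-5))*4)*h(34, 59) = ((√(5 + 4)*(-5))*4)*(1600 - 4*59) = ((√9*(-5))*4)*(1600 - 236) = ((3*(-5))*4)*1364 = -15*4*1364 = -60*1364 = -81840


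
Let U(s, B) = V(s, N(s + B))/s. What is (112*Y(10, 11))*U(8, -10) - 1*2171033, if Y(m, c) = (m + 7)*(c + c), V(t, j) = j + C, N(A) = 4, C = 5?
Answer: -2123909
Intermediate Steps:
V(t, j) = 5 + j (V(t, j) = j + 5 = 5 + j)
U(s, B) = 9/s (U(s, B) = (5 + 4)/s = 9/s)
Y(m, c) = 2*c*(7 + m) (Y(m, c) = (7 + m)*(2*c) = 2*c*(7 + m))
(112*Y(10, 11))*U(8, -10) - 1*2171033 = (112*(2*11*(7 + 10)))*(9/8) - 1*2171033 = (112*(2*11*17))*(9*(1/8)) - 2171033 = (112*374)*(9/8) - 2171033 = 41888*(9/8) - 2171033 = 47124 - 2171033 = -2123909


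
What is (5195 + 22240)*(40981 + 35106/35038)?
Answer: 19697333890020/17519 ≈ 1.1243e+9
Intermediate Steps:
(5195 + 22240)*(40981 + 35106/35038) = 27435*(40981 + 35106*(1/35038)) = 27435*(40981 + 17553/17519) = 27435*(717963692/17519) = 19697333890020/17519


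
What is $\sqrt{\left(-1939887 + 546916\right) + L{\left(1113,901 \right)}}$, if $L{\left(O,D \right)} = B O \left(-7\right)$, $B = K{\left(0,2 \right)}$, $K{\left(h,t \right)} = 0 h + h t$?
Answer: $i \sqrt{1392971} \approx 1180.2 i$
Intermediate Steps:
$K{\left(h,t \right)} = h t$ ($K{\left(h,t \right)} = 0 + h t = h t$)
$B = 0$ ($B = 0 \cdot 2 = 0$)
$L{\left(O,D \right)} = 0$ ($L{\left(O,D \right)} = 0 O \left(-7\right) = 0 \left(-7\right) = 0$)
$\sqrt{\left(-1939887 + 546916\right) + L{\left(1113,901 \right)}} = \sqrt{\left(-1939887 + 546916\right) + 0} = \sqrt{-1392971 + 0} = \sqrt{-1392971} = i \sqrt{1392971}$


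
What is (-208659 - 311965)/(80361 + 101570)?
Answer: -520624/181931 ≈ -2.8617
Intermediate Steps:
(-208659 - 311965)/(80361 + 101570) = -520624/181931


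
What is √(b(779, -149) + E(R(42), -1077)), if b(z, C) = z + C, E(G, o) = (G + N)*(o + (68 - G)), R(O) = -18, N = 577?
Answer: I*√553339 ≈ 743.87*I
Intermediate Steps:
E(G, o) = (577 + G)*(68 + o - G) (E(G, o) = (G + 577)*(o + (68 - G)) = (577 + G)*(68 + o - G))
b(z, C) = C + z
√(b(779, -149) + E(R(42), -1077)) = √((-149 + 779) + (39236 - 1*(-18)² - 509*(-18) + 577*(-1077) - 18*(-1077))) = √(630 + (39236 - 1*324 + 9162 - 621429 + 19386)) = √(630 + (39236 - 324 + 9162 - 621429 + 19386)) = √(630 - 553969) = √(-553339) = I*√553339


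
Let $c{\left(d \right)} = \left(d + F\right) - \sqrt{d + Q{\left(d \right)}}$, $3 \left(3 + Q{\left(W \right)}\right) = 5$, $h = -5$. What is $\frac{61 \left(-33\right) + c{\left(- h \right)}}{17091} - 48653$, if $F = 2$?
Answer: $- \frac{831530429}{17091} - \frac{\sqrt{33}}{51273} \approx -48653.0$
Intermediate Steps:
$Q{\left(W \right)} = - \frac{4}{3}$ ($Q{\left(W \right)} = -3 + \frac{1}{3} \cdot 5 = -3 + \frac{5}{3} = - \frac{4}{3}$)
$c{\left(d \right)} = 2 + d - \sqrt{- \frac{4}{3} + d}$ ($c{\left(d \right)} = \left(d + 2\right) - \sqrt{d - \frac{4}{3}} = \left(2 + d\right) - \sqrt{- \frac{4}{3} + d} = 2 + d - \sqrt{- \frac{4}{3} + d}$)
$\frac{61 \left(-33\right) + c{\left(- h \right)}}{17091} - 48653 = \frac{61 \left(-33\right) - \left(-7 + \frac{\sqrt{-12 + 9 \left(\left(-1\right) \left(-5\right)\right)}}{3}\right)}{17091} - 48653 = \left(-2013 + \left(2 + 5 - \frac{\sqrt{-12 + 9 \cdot 5}}{3}\right)\right) \frac{1}{17091} - 48653 = \left(-2013 + \left(2 + 5 - \frac{\sqrt{-12 + 45}}{3}\right)\right) \frac{1}{17091} - 48653 = \left(-2013 + \left(2 + 5 - \frac{\sqrt{33}}{3}\right)\right) \frac{1}{17091} - 48653 = \left(-2013 + \left(7 - \frac{\sqrt{33}}{3}\right)\right) \frac{1}{17091} - 48653 = \left(-2006 - \frac{\sqrt{33}}{3}\right) \frac{1}{17091} - 48653 = \left(- \frac{2006}{17091} - \frac{\sqrt{33}}{51273}\right) - 48653 = - \frac{831530429}{17091} - \frac{\sqrt{33}}{51273}$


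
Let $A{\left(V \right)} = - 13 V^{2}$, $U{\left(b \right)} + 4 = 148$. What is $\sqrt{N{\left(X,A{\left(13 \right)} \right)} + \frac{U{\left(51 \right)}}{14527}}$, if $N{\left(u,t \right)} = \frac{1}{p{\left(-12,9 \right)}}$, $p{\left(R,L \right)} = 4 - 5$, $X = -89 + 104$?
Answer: $\frac{i \sqrt{208941841}}{14527} \approx 0.99503 i$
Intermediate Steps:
$X = 15$
$p{\left(R,L \right)} = -1$ ($p{\left(R,L \right)} = 4 - 5 = -1$)
$U{\left(b \right)} = 144$ ($U{\left(b \right)} = -4 + 148 = 144$)
$N{\left(u,t \right)} = -1$ ($N{\left(u,t \right)} = \frac{1}{-1} = -1$)
$\sqrt{N{\left(X,A{\left(13 \right)} \right)} + \frac{U{\left(51 \right)}}{14527}} = \sqrt{-1 + \frac{144}{14527}} = \sqrt{- \frac{14383}{14527}} = \frac{i \sqrt{208941841}}{14527}$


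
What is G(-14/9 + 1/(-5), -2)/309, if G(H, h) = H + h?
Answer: -169/13905 ≈ -0.012154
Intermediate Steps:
G(-14/9 + 1/(-5), -2)/309 = ((-14/9 + 1/(-5)) - 2)/309 = ((-14*⅑ + 1*(-⅕)) - 2)*(1/309) = ((-14/9 - ⅕) - 2)*(1/309) = (-79/45 - 2)*(1/309) = -169/45*1/309 = -169/13905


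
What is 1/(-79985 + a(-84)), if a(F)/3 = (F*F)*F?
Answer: -1/1858097 ≈ -5.3819e-7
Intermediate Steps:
a(F) = 3*F³ (a(F) = 3*((F*F)*F) = 3*(F²*F) = 3*F³)
1/(-79985 + a(-84)) = 1/(-79985 + 3*(-84)³) = 1/(-79985 + 3*(-592704)) = 1/(-79985 - 1778112) = 1/(-1858097) = -1/1858097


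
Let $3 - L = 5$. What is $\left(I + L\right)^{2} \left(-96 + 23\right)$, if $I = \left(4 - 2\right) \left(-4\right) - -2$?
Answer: $-4672$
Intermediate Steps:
$L = -2$ ($L = 3 - 5 = -2$)
$I = -6$ ($I = 2 \left(-4\right) + 2 = -8 + 2 = -6$)
$\left(I + L\right)^{2} \left(-96 + 23\right) = \left(-6 - 2\right)^{2} \left(-96 + 23\right) = \left(-8\right)^{2} \left(-73\right) = 64 \left(-73\right) = -4672$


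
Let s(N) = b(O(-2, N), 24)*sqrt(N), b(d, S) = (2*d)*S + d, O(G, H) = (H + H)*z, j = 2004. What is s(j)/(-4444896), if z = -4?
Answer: 16366*sqrt(501)/46301 ≈ 7.9117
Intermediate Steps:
O(G, H) = -8*H (O(G, H) = (H + H)*(-4) = (2*H)*(-4) = -8*H)
b(d, S) = d + 2*S*d (b(d, S) = 2*S*d + d = d + 2*S*d)
s(N) = -392*N**(3/2) (s(N) = ((-8*N)*(1 + 2*24))*sqrt(N) = ((-8*N)*(1 + 48))*sqrt(N) = (-8*N*49)*sqrt(N) = (-392*N)*sqrt(N) = -392*N**(3/2))
s(j)/(-4444896) = -1571136*sqrt(501)/(-4444896) = -1571136*sqrt(501)*(-1/4444896) = 16366*sqrt(501)/46301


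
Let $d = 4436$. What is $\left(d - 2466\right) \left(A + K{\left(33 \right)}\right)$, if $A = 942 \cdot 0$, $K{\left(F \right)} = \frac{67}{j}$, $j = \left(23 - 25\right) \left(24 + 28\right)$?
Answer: $- \frac{65995}{52} \approx -1269.1$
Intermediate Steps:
$j = -104$ ($j = \left(-2\right) 52 = -104$)
$K{\left(F \right)} = - \frac{67}{104}$ ($K{\left(F \right)} = \frac{67}{-104} = 67 \left(- \frac{1}{104}\right) = - \frac{67}{104}$)
$A = 0$
$\left(d - 2466\right) \left(A + K{\left(33 \right)}\right) = \left(4436 - 2466\right) \left(0 - \frac{67}{104}\right) = 1970 \left(- \frac{67}{104}\right) = - \frac{65995}{52}$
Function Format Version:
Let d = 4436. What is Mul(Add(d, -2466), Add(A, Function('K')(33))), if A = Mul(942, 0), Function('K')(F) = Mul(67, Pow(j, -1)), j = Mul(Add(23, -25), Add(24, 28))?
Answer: Rational(-65995, 52) ≈ -1269.1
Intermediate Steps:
j = -104 (j = Mul(-2, 52) = -104)
Function('K')(F) = Rational(-67, 104) (Function('K')(F) = Mul(67, Pow(-104, -1)) = Mul(67, Rational(-1, 104)) = Rational(-67, 104))
A = 0
Mul(Add(d, -2466), Add(A, Function('K')(33))) = Mul(Add(4436, -2466), Add(0, Rational(-67, 104))) = Mul(1970, Rational(-67, 104)) = Rational(-65995, 52)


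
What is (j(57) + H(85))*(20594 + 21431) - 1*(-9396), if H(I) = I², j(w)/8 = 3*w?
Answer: 361130221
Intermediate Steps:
j(w) = 24*w (j(w) = 8*(3*w) = 24*w)
(j(57) + H(85))*(20594 + 21431) - 1*(-9396) = (24*57 + 85²)*(20594 + 21431) - 1*(-9396) = (1368 + 7225)*42025 + 9396 = 8593*42025 + 9396 = 361120825 + 9396 = 361130221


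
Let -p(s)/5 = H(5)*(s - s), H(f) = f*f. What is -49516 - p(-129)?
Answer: -49516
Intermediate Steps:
H(f) = f²
p(s) = 0 (p(s) = -5*5²*(s - s) = -125*0 = -5*0 = 0)
-49516 - p(-129) = -49516 - 1*0 = -49516 + 0 = -49516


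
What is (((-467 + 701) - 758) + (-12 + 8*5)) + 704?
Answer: 208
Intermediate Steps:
(((-467 + 701) - 758) + (-12 + 8*5)) + 704 = ((234 - 758) + (-12 + 40)) + 704 = (-524 + 28) + 704 = -496 + 704 = 208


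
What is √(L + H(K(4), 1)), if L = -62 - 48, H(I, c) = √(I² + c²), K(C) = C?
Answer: √(-110 + √17) ≈ 10.29*I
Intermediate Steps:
L = -110
√(L + H(K(4), 1)) = √(-110 + √(4² + 1²)) = √(-110 + √(16 + 1)) = √(-110 + √17)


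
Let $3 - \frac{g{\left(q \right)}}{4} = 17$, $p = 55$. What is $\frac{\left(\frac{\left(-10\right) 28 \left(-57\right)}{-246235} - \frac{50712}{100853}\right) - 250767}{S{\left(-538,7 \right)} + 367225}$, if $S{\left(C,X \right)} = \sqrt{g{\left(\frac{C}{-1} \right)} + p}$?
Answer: $- \frac{12361480378339947225}{18102199876021924718} + \frac{1245489206885637 i}{669781395412811214566} \approx -0.68287 + 1.8595 \cdot 10^{-6} i$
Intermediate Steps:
$g{\left(q \right)} = -56$ ($g{\left(q \right)} = 12 - 68 = -56$)
$S{\left(C,X \right)} = i$ ($S{\left(C,X \right)} = \sqrt{-56 + 55} = \sqrt{-1} = i$)
$\frac{\left(\frac{\left(-10\right) 28 \left(-57\right)}{-246235} - \frac{50712}{100853}\right) - 250767}{S{\left(-538,7 \right)} + 367225} = \frac{\left(\frac{\left(-10\right) 28 \left(-57\right)}{-246235} - \frac{50712}{100853}\right) - 250767}{i + 367225} = \frac{\left(\left(-280\right) \left(-57\right) \left(- \frac{1}{246235}\right) - \frac{50712}{100853}\right) - 250767}{367225 + i} = \left(\left(15960 \left(- \frac{1}{246235}\right) - \frac{50712}{100853}\right) - 250767\right) \frac{367225 - i}{134854200626} = \left(\left(- \frac{3192}{49247} - \frac{50712}{100853}\right) - 250767\right) \frac{367225 - i}{134854200626} = \left(- \frac{2819336640}{4966707691} - 250767\right) \frac{367225 - i}{134854200626} = - \frac{1245489206885637 \frac{367225 - i}{134854200626}}{4966707691} = - \frac{1245489206885637 \left(367225 - i\right)}{669781395412811214566}$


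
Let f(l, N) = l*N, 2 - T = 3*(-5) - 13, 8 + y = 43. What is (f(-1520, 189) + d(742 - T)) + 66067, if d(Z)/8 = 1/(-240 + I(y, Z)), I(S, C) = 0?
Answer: -6636391/30 ≈ -2.2121e+5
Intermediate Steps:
y = 35 (y = -8 + 43 = 35)
T = 30 (T = 2 - (3*(-5) - 13) = 2 - (-15 - 13) = 2 - 1*(-28) = 2 + 28 = 30)
f(l, N) = N*l
d(Z) = -1/30 (d(Z) = 8/(-240 + 0) = 8/(-240) = 8*(-1/240) = -1/30)
(f(-1520, 189) + d(742 - T)) + 66067 = (189*(-1520) - 1/30) + 66067 = (-287280 - 1/30) + 66067 = -8618401/30 + 66067 = -6636391/30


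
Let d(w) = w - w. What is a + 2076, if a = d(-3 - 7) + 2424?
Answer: 4500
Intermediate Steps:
d(w) = 0
a = 2424 (a = 0 + 2424 = 2424)
a + 2076 = 2424 + 2076 = 4500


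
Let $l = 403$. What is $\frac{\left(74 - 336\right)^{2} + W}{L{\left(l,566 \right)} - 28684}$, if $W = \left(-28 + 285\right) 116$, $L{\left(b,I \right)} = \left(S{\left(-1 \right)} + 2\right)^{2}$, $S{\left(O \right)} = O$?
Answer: $- \frac{98456}{28683} \approx -3.4326$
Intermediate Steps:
$L{\left(b,I \right)} = 1$ ($L{\left(b,I \right)} = \left(-1 + 2\right)^{2} = 1^{2} = 1$)
$W = 29812$ ($W = 257 \cdot 116 = 29812$)
$\frac{\left(74 - 336\right)^{2} + W}{L{\left(l,566 \right)} - 28684} = \frac{\left(74 - 336\right)^{2} + 29812}{1 - 28684} = \frac{\left(-262\right)^{2} + 29812}{-28683} = \left(68644 + 29812\right) \left(- \frac{1}{28683}\right) = 98456 \left(- \frac{1}{28683}\right) = - \frac{98456}{28683}$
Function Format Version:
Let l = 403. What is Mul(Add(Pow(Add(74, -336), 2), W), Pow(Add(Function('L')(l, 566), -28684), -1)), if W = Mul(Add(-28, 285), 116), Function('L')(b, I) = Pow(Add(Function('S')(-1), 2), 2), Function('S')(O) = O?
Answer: Rational(-98456, 28683) ≈ -3.4326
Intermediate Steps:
Function('L')(b, I) = 1 (Function('L')(b, I) = Pow(Add(-1, 2), 2) = Pow(1, 2) = 1)
W = 29812 (W = Mul(257, 116) = 29812)
Mul(Add(Pow(Add(74, -336), 2), W), Pow(Add(Function('L')(l, 566), -28684), -1)) = Mul(Add(Pow(Add(74, -336), 2), 29812), Pow(Add(1, -28684), -1)) = Mul(Add(Pow(-262, 2), 29812), Pow(-28683, -1)) = Mul(Add(68644, 29812), Rational(-1, 28683)) = Mul(98456, Rational(-1, 28683)) = Rational(-98456, 28683)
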